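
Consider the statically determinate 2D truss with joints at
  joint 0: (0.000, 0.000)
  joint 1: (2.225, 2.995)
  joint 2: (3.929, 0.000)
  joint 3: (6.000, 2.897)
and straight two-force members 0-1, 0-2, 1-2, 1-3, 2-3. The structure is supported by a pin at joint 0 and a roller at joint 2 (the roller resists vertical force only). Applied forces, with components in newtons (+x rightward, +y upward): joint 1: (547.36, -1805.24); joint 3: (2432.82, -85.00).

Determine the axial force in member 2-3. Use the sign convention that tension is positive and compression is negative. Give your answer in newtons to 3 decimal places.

N=4 nodes, M=5 members, R=3 reactions → 2N=8, M+R=8
member 0 (0-1): L=3.7310, (cx,cy)=(0.5963,0.8027)
member 1 (0-2): L=3.9290, (cx,cy)=(1.0000,0.0000)
member 2 (1-2): L=3.4458, (cx,cy)=(0.4945,-0.8692)
member 3 (1-3): L=3.7763, (cx,cy)=(0.9997,-0.0260)
member 4 (2-3): L=3.5611, (cx,cy)=(0.5816,0.8135)
solve A·x = −loads:
  F[0-1] = +1834.9070 N (tension)
  F[0-2] = +1885.9357 N (tension)
  F[1-2] = -3844.7257 N (compression)
  F[1-3] = +2448.9756 N (tension)
  F[2-3] = -26.3617 N (compression)
  Rx@0 = -2980.1800 N
  Ry@0 = -1472.9266 N
  Ry@2 = +3363.1666 N

-26.362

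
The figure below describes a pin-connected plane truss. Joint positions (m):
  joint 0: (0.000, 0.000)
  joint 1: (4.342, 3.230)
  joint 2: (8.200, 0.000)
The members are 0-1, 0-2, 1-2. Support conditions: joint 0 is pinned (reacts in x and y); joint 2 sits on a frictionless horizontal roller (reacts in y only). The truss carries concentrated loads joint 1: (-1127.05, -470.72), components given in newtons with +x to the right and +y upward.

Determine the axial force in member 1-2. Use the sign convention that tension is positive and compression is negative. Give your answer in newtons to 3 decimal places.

303.292

N=3 nodes, M=3 members, R=3 reactions → 2N=6, M+R=6
member 0 (0-1): L=5.4116, (cx,cy)=(0.8023,0.5969)
member 1 (0-2): L=8.2000, (cx,cy)=(1.0000,0.0000)
member 2 (1-2): L=5.0316, (cx,cy)=(0.7668,-0.6419)
solve A·x = −loads:
  F[0-1] = -1114.8581 N (compression)
  F[0-2] = -232.5499 N (compression)
  F[1-2] = +303.2918 N (tension)
  Rx@0 = +1127.0500 N
  Ry@0 = +665.4158 N
  Ry@2 = -194.6958 N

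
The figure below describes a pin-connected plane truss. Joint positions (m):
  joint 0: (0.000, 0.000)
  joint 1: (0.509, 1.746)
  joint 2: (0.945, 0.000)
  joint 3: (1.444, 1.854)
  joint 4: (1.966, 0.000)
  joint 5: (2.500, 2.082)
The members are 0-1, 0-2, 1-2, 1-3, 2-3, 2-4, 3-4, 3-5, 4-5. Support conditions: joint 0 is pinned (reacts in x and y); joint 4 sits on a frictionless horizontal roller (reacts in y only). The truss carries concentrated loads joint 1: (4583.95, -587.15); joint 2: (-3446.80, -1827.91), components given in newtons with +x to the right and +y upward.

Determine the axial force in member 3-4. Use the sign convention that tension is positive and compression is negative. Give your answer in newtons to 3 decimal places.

-5299.986

N=6 nodes, M=9 members, R=3 reactions → 2N=12, M+R=12
member 0 (0-1): L=1.8187, (cx,cy)=(0.2799,0.9600)
member 1 (0-2): L=0.9450, (cx,cy)=(1.0000,0.0000)
member 2 (1-2): L=1.7996, (cx,cy)=(0.2423,-0.9702)
member 3 (1-3): L=0.9412, (cx,cy)=(0.9934,0.1147)
member 4 (2-3): L=1.9200, (cx,cy)=(0.2599,0.9656)
member 5 (2-4): L=1.0210, (cx,cy)=(1.0000,0.0000)
member 6 (3-4): L=1.9261, (cx,cy)=(0.2710,-0.9626)
member 7 (3-5): L=1.0803, (cx,cy)=(0.9775,0.2110)
member 8 (4-5): L=2.1494, (cx,cy)=(0.2484,0.9686)
solve A·x = −loads:
  F[0-1] = +2798.4061 N (tension)
  F[0-2] = +353.9508 N (tension)
  F[1-2] = -3719.4636 N (compression)
  F[1-3] = -2918.9005 N (compression)
  F[2-3] = +5630.0340 N (tension)
  F[2-4] = +1436.3822 N (tension)
  F[3-4] = -5299.9864 N (compression)
  F[3-5] = -0.0000 N (compression)
  F[4-5] = +0.0000 N (tension)
  Rx@0 = -1137.1500 N
  Ry@0 = -2686.5733 N
  Ry@4 = +5101.6333 N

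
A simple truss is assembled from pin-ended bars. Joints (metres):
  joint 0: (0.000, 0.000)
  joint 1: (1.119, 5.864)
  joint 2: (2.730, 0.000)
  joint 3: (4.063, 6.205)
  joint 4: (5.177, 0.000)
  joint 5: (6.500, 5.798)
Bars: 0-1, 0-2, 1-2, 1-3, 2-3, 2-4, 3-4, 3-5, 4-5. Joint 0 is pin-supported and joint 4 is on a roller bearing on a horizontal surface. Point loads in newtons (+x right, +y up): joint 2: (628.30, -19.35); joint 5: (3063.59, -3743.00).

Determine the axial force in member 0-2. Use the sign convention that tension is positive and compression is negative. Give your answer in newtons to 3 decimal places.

N=6 nodes, M=9 members, R=3 reactions → 2N=12, M+R=12
member 0 (0-1): L=5.9698, (cx,cy)=(0.1874,0.9823)
member 1 (0-2): L=2.7300, (cx,cy)=(1.0000,0.0000)
member 2 (1-2): L=6.0813, (cx,cy)=(0.2649,-0.9643)
member 3 (1-3): L=2.9637, (cx,cy)=(0.9934,0.1151)
member 4 (2-3): L=6.3466, (cx,cy)=(0.2100,0.9777)
member 5 (2-4): L=2.4470, (cx,cy)=(1.0000,0.0000)
member 6 (3-4): L=6.3042, (cx,cy)=(0.1767,-0.9843)
member 7 (3-5): L=2.4708, (cx,cy)=(0.9863,-0.1647)
member 8 (4-5): L=5.9470, (cx,cy)=(0.2225,0.9749)
solve A·x = −loads:
  F[0-1] = +4457.4758 N (tension)
  F[0-2] = +2856.3670 N (tension)
  F[1-2] = -4303.3932 N (compression)
  F[1-3] = +1988.7510 N (tension)
  F[2-3] = +4264.1099 N (tension)
  F[2-4] = +192.4355 N (tension)
  F[3-4] = -5108.4761 N (compression)
  F[3-5] = +3826.1281 N (tension)
  F[4-5] = -3192.7401 N (compression)
  Rx@0 = -3691.8900 N
  Ry@0 = -4378.4691 N
  Ry@4 = +8140.8191 N

2856.367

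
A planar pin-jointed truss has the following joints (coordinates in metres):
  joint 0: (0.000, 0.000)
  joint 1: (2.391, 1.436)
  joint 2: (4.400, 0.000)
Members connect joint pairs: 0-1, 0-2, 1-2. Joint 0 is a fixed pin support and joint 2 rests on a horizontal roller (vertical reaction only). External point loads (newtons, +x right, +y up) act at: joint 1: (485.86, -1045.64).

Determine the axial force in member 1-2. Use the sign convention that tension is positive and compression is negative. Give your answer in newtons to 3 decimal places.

N=3 nodes, M=3 members, R=3 reactions → 2N=6, M+R=6
member 0 (0-1): L=2.7891, (cx,cy)=(0.8573,0.5149)
member 1 (0-2): L=4.4000, (cx,cy)=(1.0000,0.0000)
member 2 (1-2): L=2.4694, (cx,cy)=(0.8135,-0.5815)
solve A·x = −loads:
  F[0-1] = -619.3134 N (compression)
  F[0-2] = +1016.7797 N (tension)
  F[1-2] = -1249.8185 N (compression)
  Rx@0 = -485.8600 N
  Ry@0 = +318.8627 N
  Ry@2 = +726.7773 N

-1249.818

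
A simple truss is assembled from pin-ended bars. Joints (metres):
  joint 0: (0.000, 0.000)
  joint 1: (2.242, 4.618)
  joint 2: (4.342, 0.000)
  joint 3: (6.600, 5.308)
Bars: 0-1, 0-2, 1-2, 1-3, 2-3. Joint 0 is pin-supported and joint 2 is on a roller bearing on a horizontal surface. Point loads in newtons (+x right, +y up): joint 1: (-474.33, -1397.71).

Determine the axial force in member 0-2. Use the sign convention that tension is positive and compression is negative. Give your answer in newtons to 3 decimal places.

N=4 nodes, M=5 members, R=3 reactions → 2N=8, M+R=8
member 0 (0-1): L=5.1335, (cx,cy)=(0.4367,0.8996)
member 1 (0-2): L=4.3420, (cx,cy)=(1.0000,0.0000)
member 2 (1-2): L=5.0731, (cx,cy)=(0.4140,-0.9103)
member 3 (1-3): L=4.4123, (cx,cy)=(0.9877,0.1564)
member 4 (2-3): L=5.7683, (cx,cy)=(0.3914,0.9202)
solve A·x = −loads:
  F[0-1] = -1312.2475 N (compression)
  F[0-2] = +98.7834 N (tension)
  F[1-2] = -238.6352 N (compression)
  F[1-3] = -0.0000 N (compression)
  F[2-3] = +0.0000 N (tension)
  Rx@0 = +474.3300 N
  Ry@0 = +1180.4806 N
  Ry@2 = +217.2294 N

98.783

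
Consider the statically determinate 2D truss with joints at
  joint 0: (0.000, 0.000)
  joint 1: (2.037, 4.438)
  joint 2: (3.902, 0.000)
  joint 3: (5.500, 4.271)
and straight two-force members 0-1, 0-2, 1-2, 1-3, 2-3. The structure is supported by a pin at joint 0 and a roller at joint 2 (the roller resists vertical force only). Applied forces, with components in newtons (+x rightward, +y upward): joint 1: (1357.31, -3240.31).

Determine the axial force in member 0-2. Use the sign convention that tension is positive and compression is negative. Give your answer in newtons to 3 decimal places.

1359.596

N=4 nodes, M=5 members, R=3 reactions → 2N=8, M+R=8
member 0 (0-1): L=4.8832, (cx,cy)=(0.4171,0.9088)
member 1 (0-2): L=3.9020, (cx,cy)=(1.0000,0.0000)
member 2 (1-2): L=4.8139, (cx,cy)=(0.3874,-0.9219)
member 3 (1-3): L=3.4670, (cx,cy)=(0.9988,-0.0482)
member 4 (2-3): L=4.5602, (cx,cy)=(0.3504,0.9366)
solve A·x = −loads:
  F[0-1] = -5.4808 N (compression)
  F[0-2] = +1359.5963 N (tension)
  F[1-2] = -3509.3952 N (compression)
  F[1-3] = +0.0000 N (tension)
  F[2-3] = -0.0000 N (compression)
  Rx@0 = -1357.3100 N
  Ry@0 = +4.9811 N
  Ry@2 = +3235.3289 N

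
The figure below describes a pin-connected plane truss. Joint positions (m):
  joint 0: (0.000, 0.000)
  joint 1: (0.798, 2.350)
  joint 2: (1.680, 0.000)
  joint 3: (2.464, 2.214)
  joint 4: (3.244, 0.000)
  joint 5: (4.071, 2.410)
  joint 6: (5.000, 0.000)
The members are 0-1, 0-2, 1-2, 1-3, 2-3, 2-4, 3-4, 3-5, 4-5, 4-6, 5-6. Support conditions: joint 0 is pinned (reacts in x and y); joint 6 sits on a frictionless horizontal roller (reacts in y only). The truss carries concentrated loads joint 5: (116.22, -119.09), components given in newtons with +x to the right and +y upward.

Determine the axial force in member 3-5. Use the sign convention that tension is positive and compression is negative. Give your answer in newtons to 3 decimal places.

47.965

N=7 nodes, M=11 members, R=3 reactions → 2N=14, M+R=14
member 0 (0-1): L=2.4818, (cx,cy)=(0.3215,0.9469)
member 1 (0-2): L=1.6800, (cx,cy)=(1.0000,0.0000)
member 2 (1-2): L=2.5101, (cx,cy)=(0.3514,-0.9362)
member 3 (1-3): L=1.6715, (cx,cy)=(0.9967,-0.0814)
member 4 (2-3): L=2.3487, (cx,cy)=(0.3338,0.9426)
member 5 (2-4): L=1.5640, (cx,cy)=(1.0000,0.0000)
member 6 (3-4): L=2.3474, (cx,cy)=(0.3323,-0.9432)
member 7 (3-5): L=1.6189, (cx,cy)=(0.9926,0.1211)
member 8 (4-5): L=2.5479, (cx,cy)=(0.3246,0.9459)
member 9 (4-6): L=1.7560, (cx,cy)=(1.0000,0.0000)
member 10 (5-6): L=2.5829, (cx,cy)=(0.3597,-0.9331)
solve A·x = −loads:
  F[0-1] = +35.7918 N (tension)
  F[0-2] = +104.7114 N (tension)
  F[1-2] = -38.3789 N (compression)
  F[1-3] = +25.0775 N (tension)
  F[2-3] = +38.1178 N (tension)
  F[2-4] = +78.5020 N (tension)
  F[3-4] = -29.7759 N (compression)
  F[3-5] = +47.9650 N (tension)
  F[4-5] = +29.6915 N (tension)
  F[4-6] = +58.9707 N (tension)
  F[5-6] = -163.9536 N (compression)
  Rx@0 = -116.2200 N
  Ry@0 = -33.8911 N
  Ry@6 = +152.9811 N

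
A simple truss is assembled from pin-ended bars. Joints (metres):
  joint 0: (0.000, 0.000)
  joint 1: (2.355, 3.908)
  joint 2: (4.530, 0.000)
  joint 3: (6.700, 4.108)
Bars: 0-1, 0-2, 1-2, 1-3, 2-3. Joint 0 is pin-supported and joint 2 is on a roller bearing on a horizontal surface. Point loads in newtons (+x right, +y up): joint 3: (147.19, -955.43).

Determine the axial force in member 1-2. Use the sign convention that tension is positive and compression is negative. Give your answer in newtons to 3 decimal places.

N=4 nodes, M=5 members, R=3 reactions → 2N=8, M+R=8
member 0 (0-1): L=4.5627, (cx,cy)=(0.5161,0.8565)
member 1 (0-2): L=4.5300, (cx,cy)=(1.0000,0.0000)
member 2 (1-2): L=4.4725, (cx,cy)=(0.4863,-0.8738)
member 3 (1-3): L=4.3496, (cx,cy)=(0.9989,0.0460)
member 4 (2-3): L=4.6459, (cx,cy)=(0.4671,0.8842)
solve A·x = −loads:
  F[0-1] = +690.1963 N (tension)
  F[0-2] = -209.0469 N (compression)
  F[1-2] = -641.3487 N (compression)
  F[1-3] = +668.8369 N (tension)
  F[2-3] = -1115.3191 N (compression)
  Rx@0 = -147.1900 N
  Ry@0 = -591.1566 N
  Ry@2 = +1546.5866 N

-641.349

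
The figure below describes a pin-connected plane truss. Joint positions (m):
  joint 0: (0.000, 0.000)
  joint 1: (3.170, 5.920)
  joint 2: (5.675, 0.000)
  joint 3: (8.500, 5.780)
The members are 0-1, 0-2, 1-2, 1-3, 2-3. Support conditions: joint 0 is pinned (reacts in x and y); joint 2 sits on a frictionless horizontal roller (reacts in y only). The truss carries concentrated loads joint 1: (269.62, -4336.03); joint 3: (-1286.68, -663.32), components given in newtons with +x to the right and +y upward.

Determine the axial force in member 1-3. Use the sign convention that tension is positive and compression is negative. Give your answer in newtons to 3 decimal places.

N=4 nodes, M=5 members, R=3 reactions → 2N=8, M+R=8
member 0 (0-1): L=6.7153, (cx,cy)=(0.4721,0.8816)
member 1 (0-2): L=5.6750, (cx,cy)=(1.0000,0.0000)
member 2 (1-2): L=6.4282, (cx,cy)=(0.3897,-0.9209)
member 3 (1-3): L=5.3318, (cx,cy)=(0.9997,-0.0263)
member 4 (2-3): L=6.4334, (cx,cy)=(0.4391,0.8984)
solve A·x = −loads:
  F[0-1] = -2964.0273 N (compression)
  F[0-2] = +382.1272 N (tension)
  F[1-2] = -1843.8397 N (compression)
  F[1-3] = -950.6077 N (compression)
  F[2-3] = -766.0907 N (compression)
  Rx@0 = +1017.0600 N
  Ry@0 = +2612.9932 N
  Ry@2 = +2386.3568 N

-950.608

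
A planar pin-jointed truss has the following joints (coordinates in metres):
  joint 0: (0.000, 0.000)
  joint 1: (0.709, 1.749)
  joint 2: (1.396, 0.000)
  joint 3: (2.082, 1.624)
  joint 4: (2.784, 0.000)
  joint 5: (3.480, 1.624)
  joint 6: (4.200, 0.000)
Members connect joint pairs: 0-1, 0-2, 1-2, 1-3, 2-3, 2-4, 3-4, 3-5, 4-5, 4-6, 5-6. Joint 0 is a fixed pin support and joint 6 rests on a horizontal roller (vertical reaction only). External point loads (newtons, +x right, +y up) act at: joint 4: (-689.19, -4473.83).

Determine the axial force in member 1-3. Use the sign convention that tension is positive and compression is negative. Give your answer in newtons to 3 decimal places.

N=7 nodes, M=11 members, R=3 reactions → 2N=14, M+R=14
member 0 (0-1): L=1.8872, (cx,cy)=(0.3757,0.9267)
member 1 (0-2): L=1.3960, (cx,cy)=(1.0000,0.0000)
member 2 (1-2): L=1.8791, (cx,cy)=(0.3656,-0.9308)
member 3 (1-3): L=1.3787, (cx,cy)=(0.9959,-0.0907)
member 4 (2-3): L=1.7629, (cx,cy)=(0.3891,0.9212)
member 5 (2-4): L=1.3880, (cx,cy)=(1.0000,0.0000)
member 6 (3-4): L=1.7692, (cx,cy)=(0.3968,-0.9179)
member 7 (3-5): L=1.3980, (cx,cy)=(1.0000,0.0000)
member 8 (4-5): L=1.7669, (cx,cy)=(0.3939,0.9191)
member 9 (4-6): L=1.4160, (cx,cy)=(1.0000,0.0000)
member 10 (5-6): L=1.7765, (cx,cy)=(0.4053,-0.9142)
solve A·x = −loads:
  F[0-1] = -1627.5382 N (compression)
  F[0-2] = -77.7556 N (compression)
  F[1-2] = +1742.6300 N (tension)
  F[1-3] = -1253.7087 N (compression)
  F[2-3] = -1760.7614 N (compression)
  F[2-4] = +1244.5057 N (tension)
  F[3-4] = +1643.2062 N (tension)
  F[3-5] = -2585.6911 N (compression)
  F[4-5] = +3226.3789 N (tension)
  F[4-6] = +1314.7582 N (tension)
  F[5-6] = -3243.8927 N (compression)
  Rx@0 = +689.1900 N
  Ry@0 = +1508.3198 N
  Ry@6 = +2965.5102 N

-1253.709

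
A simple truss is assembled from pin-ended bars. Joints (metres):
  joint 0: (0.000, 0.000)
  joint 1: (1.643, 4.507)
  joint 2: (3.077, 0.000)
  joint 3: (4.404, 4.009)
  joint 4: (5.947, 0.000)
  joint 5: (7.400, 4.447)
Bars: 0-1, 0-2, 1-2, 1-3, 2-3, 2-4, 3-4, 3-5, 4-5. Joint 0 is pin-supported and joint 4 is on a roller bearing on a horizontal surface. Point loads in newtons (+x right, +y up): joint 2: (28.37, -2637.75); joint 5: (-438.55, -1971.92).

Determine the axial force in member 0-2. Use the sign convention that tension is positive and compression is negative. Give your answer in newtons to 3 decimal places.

-2.213

N=6 nodes, M=9 members, R=3 reactions → 2N=12, M+R=12
member 0 (0-1): L=4.7971, (cx,cy)=(0.3425,0.9395)
member 1 (0-2): L=3.0770, (cx,cy)=(1.0000,0.0000)
member 2 (1-2): L=4.7296, (cx,cy)=(0.3032,-0.9529)
member 3 (1-3): L=2.8056, (cx,cy)=(0.9841,-0.1775)
member 4 (2-3): L=4.2229, (cx,cy)=(0.3142,0.9493)
member 5 (2-4): L=2.8700, (cx,cy)=(1.0000,0.0000)
member 6 (3-4): L=4.2957, (cx,cy)=(0.3592,-0.9333)
member 7 (3-5): L=3.0278, (cx,cy)=(0.9895,0.1447)
member 8 (4-5): L=4.6784, (cx,cy)=(0.3106,0.9505)
solve A·x = −loads:
  F[0-1] = -1191.1567 N (compression)
  F[0-2] = -2.2134 N (compression)
  F[1-2] = +1327.8159 N (tension)
  F[1-3] = -823.6330 N (compression)
  F[2-3] = +1445.6677 N (tension)
  F[2-4] = -82.2800 N (compression)
  F[3-4] = -1593.3871 N (compression)
  F[3-5] = +218.3674 N (tension)
  F[4-5] = -2107.7415 N (compression)
  Rx@0 = +410.1800 N
  Ry@0 = +1119.1146 N
  Ry@4 = +3490.5554 N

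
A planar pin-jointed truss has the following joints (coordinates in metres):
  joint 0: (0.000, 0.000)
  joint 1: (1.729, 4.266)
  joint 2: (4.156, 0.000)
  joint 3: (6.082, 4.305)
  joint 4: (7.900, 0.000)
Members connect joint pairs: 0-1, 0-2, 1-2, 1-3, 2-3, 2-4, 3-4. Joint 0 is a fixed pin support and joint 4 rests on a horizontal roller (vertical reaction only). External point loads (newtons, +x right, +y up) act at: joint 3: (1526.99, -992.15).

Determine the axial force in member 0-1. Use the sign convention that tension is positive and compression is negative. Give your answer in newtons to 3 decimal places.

651.500

N=5 nodes, M=7 members, R=3 reactions → 2N=10, M+R=10
member 0 (0-1): L=4.6031, (cx,cy)=(0.3756,0.9268)
member 1 (0-2): L=4.1560, (cx,cy)=(1.0000,0.0000)
member 2 (1-2): L=4.9081, (cx,cy)=(0.4945,-0.8692)
member 3 (1-3): L=4.3532, (cx,cy)=(1.0000,0.0090)
member 4 (2-3): L=4.7162, (cx,cy)=(0.4084,0.9128)
member 5 (2-4): L=3.7440, (cx,cy)=(1.0000,0.0000)
member 6 (3-4): L=4.6731, (cx,cy)=(0.3890,-0.9212)
solve A·x = −loads:
  F[0-1] = +651.4995 N (tension)
  F[0-2] = +1282.2742 N (tension)
  F[1-2] = -688.6354 N (compression)
  F[1-3] = +585.2643 N (tension)
  F[2-3] = +655.7204 N (tension)
  F[2-4] = +673.9661 N (tension)
  F[3-4] = -1732.4156 N (compression)
  Rx@0 = -1526.9900 N
  Ry@0 = -603.7928 N
  Ry@4 = +1595.9428 N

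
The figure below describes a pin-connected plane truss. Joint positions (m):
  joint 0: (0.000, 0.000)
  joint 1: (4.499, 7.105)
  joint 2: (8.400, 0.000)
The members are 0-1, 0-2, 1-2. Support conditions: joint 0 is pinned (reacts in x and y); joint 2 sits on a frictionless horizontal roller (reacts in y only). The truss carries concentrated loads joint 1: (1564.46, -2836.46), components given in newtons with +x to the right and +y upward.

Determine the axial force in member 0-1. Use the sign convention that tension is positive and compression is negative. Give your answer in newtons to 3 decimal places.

7.110

N=3 nodes, M=3 members, R=3 reactions → 2N=6, M+R=6
member 0 (0-1): L=8.4096, (cx,cy)=(0.5350,0.8449)
member 1 (0-2): L=8.4000, (cx,cy)=(1.0000,0.0000)
member 2 (1-2): L=8.1055, (cx,cy)=(0.4813,-0.8766)
solve A·x = −loads:
  F[0-1] = +7.1099 N (tension)
  F[0-2] = +1560.6563 N (tension)
  F[1-2] = -3242.7251 N (compression)
  Rx@0 = -1564.4600 N
  Ry@0 = -6.0069 N
  Ry@2 = +2842.4669 N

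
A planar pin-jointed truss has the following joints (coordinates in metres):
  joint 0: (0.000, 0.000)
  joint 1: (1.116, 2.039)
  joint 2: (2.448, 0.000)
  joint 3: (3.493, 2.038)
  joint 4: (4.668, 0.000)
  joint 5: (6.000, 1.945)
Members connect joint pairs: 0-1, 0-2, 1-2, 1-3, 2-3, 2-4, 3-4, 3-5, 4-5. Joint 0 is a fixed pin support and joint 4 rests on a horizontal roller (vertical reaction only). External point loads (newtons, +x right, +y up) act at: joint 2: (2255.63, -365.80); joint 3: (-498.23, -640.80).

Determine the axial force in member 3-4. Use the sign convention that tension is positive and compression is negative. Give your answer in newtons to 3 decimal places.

N=6 nodes, M=9 members, R=3 reactions → 2N=12, M+R=12
member 0 (0-1): L=2.3244, (cx,cy)=(0.4801,0.8772)
member 1 (0-2): L=2.4480, (cx,cy)=(1.0000,0.0000)
member 2 (1-2): L=2.4355, (cx,cy)=(0.5469,-0.8372)
member 3 (1-3): L=2.3770, (cx,cy)=(1.0000,-0.0004)
member 4 (2-3): L=2.2903, (cx,cy)=(0.4563,0.8898)
member 5 (2-4): L=2.2200, (cx,cy)=(1.0000,0.0000)
member 6 (3-4): L=2.3525, (cx,cy)=(0.4995,-0.8663)
member 7 (3-5): L=2.5087, (cx,cy)=(0.9993,-0.0371)
member 8 (4-5): L=2.3574, (cx,cy)=(0.5650,0.8251)
solve A·x = −loads:
  F[0-1] = -630.1689 N (compression)
  F[0-2] = +2059.9552 N (tension)
  F[1-2] = +660.6190 N (tension)
  F[1-3] = -663.8520 N (compression)
  F[2-3] = -210.4491 N (compression)
  F[2-4] = +261.6440 N (tension)
  F[3-4] = -523.8359 N (compression)
  F[3-5] = +0.0000 N (tension)
  F[4-5] = -0.0000 N (compression)
  Rx@0 = -1757.4000 N
  Ry@0 = +552.7868 N
  Ry@4 = +453.8132 N

-523.836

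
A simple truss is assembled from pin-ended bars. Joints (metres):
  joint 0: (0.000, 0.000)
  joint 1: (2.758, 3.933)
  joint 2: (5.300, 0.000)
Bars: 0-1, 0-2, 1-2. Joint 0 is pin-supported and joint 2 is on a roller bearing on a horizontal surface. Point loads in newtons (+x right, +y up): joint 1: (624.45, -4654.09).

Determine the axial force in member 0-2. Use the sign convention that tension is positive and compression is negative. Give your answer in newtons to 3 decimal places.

N=3 nodes, M=3 members, R=3 reactions → 2N=6, M+R=6
member 0 (0-1): L=4.8036, (cx,cy)=(0.5741,0.8188)
member 1 (0-2): L=5.3000, (cx,cy)=(1.0000,0.0000)
member 2 (1-2): L=4.6830, (cx,cy)=(0.5428,-0.8399)
solve A·x = −loads:
  F[0-1] = -2160.3819 N (compression)
  F[0-2] = +1864.8263 N (tension)
  F[1-2] = -3435.4580 N (compression)
  Rx@0 = -624.4500 N
  Ry@0 = +1768.8179 N
  Ry@2 = +2885.2721 N

1864.826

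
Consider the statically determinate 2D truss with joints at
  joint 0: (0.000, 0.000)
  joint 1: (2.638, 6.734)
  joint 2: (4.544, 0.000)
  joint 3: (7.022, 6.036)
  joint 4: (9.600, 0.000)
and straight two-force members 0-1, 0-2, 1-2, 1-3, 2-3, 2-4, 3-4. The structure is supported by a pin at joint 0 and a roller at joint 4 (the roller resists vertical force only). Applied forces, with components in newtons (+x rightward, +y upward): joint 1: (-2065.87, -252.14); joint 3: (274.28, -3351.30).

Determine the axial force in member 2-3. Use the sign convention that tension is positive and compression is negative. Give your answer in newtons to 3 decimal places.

N=5 nodes, M=7 members, R=3 reactions → 2N=10, M+R=10
member 0 (0-1): L=7.2323, (cx,cy)=(0.3648,0.9311)
member 1 (0-2): L=4.5440, (cx,cy)=(1.0000,0.0000)
member 2 (1-2): L=6.9985, (cx,cy)=(0.2723,-0.9622)
member 3 (1-3): L=4.4392, (cx,cy)=(0.9876,-0.1572)
member 4 (2-3): L=6.5249, (cx,cy)=(0.3798,0.9251)
member 5 (2-4): L=5.0560, (cx,cy)=(1.0000,0.0000)
member 6 (3-4): L=6.5635, (cx,cy)=(0.3928,-0.9196)
solve A·x = −loads:
  F[0-1] = -2534.0734 N (compression)
  F[0-2] = -867.2770 N (compression)
  F[1-2] = +2095.6793 N (tension)
  F[1-3] = +578.0042 N (tension)
  F[2-3] = -2179.7778 N (compression)
  F[2-4] = +531.2978 N (tension)
  F[3-4] = -1352.6637 N (compression)
  Rx@0 = +1791.5900 N
  Ry@0 = +2359.4859 N
  Ry@4 = +1243.9541 N

-2179.778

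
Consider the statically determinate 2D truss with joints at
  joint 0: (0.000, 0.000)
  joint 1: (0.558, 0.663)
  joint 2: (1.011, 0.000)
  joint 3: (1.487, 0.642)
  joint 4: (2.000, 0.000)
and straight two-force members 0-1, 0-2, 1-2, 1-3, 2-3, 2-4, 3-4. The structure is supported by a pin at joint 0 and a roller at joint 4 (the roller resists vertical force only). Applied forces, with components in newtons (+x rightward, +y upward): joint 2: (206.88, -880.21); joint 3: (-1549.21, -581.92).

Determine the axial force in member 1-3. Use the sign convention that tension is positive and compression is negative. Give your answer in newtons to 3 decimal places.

N=5 nodes, M=7 members, R=3 reactions → 2N=10, M+R=10
member 0 (0-1): L=0.8666, (cx,cy)=(0.6439,0.7651)
member 1 (0-2): L=1.0110, (cx,cy)=(1.0000,0.0000)
member 2 (1-2): L=0.8030, (cx,cy)=(0.5641,-0.8257)
member 3 (1-3): L=0.9292, (cx,cy)=(0.9997,-0.0226)
member 4 (2-3): L=0.7992, (cx,cy)=(0.5956,0.8033)
member 5 (2-4): L=0.9890, (cx,cy)=(1.0000,0.0000)
member 6 (3-4): L=0.8218, (cx,cy)=(0.6242,-0.7812)
solve A·x = −loads:
  F[0-1] = -1413.9797 N (compression)
  F[0-2] = -431.8367 N (compression)
  F[1-2] = +1356.1026 N (tension)
  F[1-3] = -1675.9640 N (compression)
  F[2-3] = -298.1337 N (compression)
  F[2-4] = +303.8904 N (tension)
  F[3-4] = -486.8090 N (compression)
  Rx@0 = +1342.3300 N
  Ry@0 = +1081.8227 N
  Ry@4 = +380.3073 N

-1675.964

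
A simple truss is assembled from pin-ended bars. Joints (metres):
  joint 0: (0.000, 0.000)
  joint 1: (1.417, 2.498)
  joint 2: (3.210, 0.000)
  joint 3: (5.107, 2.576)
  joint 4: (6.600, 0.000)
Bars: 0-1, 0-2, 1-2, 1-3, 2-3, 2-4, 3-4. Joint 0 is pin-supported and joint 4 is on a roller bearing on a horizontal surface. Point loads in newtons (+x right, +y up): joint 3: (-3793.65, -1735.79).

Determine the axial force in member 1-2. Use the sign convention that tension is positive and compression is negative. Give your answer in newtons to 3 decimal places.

2244.246

N=5 nodes, M=7 members, R=3 reactions → 2N=10, M+R=10
member 0 (0-1): L=2.8719, (cx,cy)=(0.4934,0.8698)
member 1 (0-2): L=3.2100, (cx,cy)=(1.0000,0.0000)
member 2 (1-2): L=3.0749, (cx,cy)=(0.5831,-0.8124)
member 3 (1-3): L=3.6908, (cx,cy)=(0.9998,0.0211)
member 4 (2-3): L=3.1991, (cx,cy)=(0.5930,0.8052)
member 5 (2-4): L=3.3900, (cx,cy)=(1.0000,0.0000)
member 6 (3-4): L=2.9774, (cx,cy)=(0.5014,-0.8652)
solve A·x = −loads:
  F[0-1] = -2153.7402 N (compression)
  F[0-2] = -2730.9965 N (compression)
  F[1-2] = +2244.2457 N (tension)
  F[1-3] = -2371.8325 N (compression)
  F[2-3] = -2264.2296 N (compression)
  F[2-4] = -79.7154 N (compression)
  F[3-4] = +158.9709 N (tension)
  Rx@0 = +3793.6500 N
  Ry@0 = +1873.3298 N
  Ry@4 = -137.5398 N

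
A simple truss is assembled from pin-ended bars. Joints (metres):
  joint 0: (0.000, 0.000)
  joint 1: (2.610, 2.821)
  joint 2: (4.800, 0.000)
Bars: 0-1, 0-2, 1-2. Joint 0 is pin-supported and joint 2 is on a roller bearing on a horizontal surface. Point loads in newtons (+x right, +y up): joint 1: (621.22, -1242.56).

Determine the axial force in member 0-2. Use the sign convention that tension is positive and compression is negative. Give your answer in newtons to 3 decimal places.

807.946

N=3 nodes, M=3 members, R=3 reactions → 2N=6, M+R=6
member 0 (0-1): L=3.8432, (cx,cy)=(0.6791,0.7340)
member 1 (0-2): L=4.8000, (cx,cy)=(1.0000,0.0000)
member 2 (1-2): L=3.5713, (cx,cy)=(0.6132,-0.7899)
solve A·x = −loads:
  F[0-1] = -274.9523 N (compression)
  F[0-2] = +807.9463 N (tension)
  F[1-2] = -1317.5406 N (compression)
  Rx@0 = -621.2200 N
  Ry@0 = +201.8218 N
  Ry@2 = +1040.7382 N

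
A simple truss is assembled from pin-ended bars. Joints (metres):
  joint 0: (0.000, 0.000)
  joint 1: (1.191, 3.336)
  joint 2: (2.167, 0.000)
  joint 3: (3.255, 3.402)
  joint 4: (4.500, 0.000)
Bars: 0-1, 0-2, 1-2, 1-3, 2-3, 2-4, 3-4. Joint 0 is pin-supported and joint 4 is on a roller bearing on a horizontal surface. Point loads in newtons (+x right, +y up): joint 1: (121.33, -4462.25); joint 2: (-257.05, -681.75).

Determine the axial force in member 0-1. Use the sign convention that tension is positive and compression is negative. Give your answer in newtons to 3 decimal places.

-3763.877

N=5 nodes, M=7 members, R=3 reactions → 2N=10, M+R=10
member 0 (0-1): L=3.5422, (cx,cy)=(0.3362,0.9418)
member 1 (0-2): L=2.1670, (cx,cy)=(1.0000,0.0000)
member 2 (1-2): L=3.4758, (cx,cy)=(0.2808,-0.9598)
member 3 (1-3): L=2.0651, (cx,cy)=(0.9995,0.0320)
member 4 (2-3): L=3.5717, (cx,cy)=(0.3046,0.9525)
member 5 (2-4): L=2.3330, (cx,cy)=(1.0000,0.0000)
member 6 (3-4): L=3.6227, (cx,cy)=(0.3437,-0.9391)
solve A·x = −loads:
  F[0-1] = -3763.8767 N (compression)
  F[0-2] = +1129.8049 N (tension)
  F[1-2] = -992.8834 N (compression)
  F[1-3] = -1108.6242 N (compression)
  F[2-3] = +1716.2502 N (tension)
  F[2-4] = +585.2654 N (tension)
  F[3-4] = -1702.9836 N (compression)
  Rx@0 = +135.7200 N
  Ry@0 = +3544.7447 N
  Ry@4 = +1599.2553 N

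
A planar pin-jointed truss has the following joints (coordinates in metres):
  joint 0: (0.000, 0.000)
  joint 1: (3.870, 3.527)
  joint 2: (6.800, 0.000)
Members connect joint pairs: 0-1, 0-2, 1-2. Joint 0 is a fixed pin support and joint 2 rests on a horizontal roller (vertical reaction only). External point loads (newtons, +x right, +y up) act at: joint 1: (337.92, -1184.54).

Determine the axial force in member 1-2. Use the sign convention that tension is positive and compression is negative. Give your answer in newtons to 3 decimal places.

-1104.277

N=3 nodes, M=3 members, R=3 reactions → 2N=6, M+R=6
member 0 (0-1): L=5.2361, (cx,cy)=(0.7391,0.6736)
member 1 (0-2): L=6.8000, (cx,cy)=(1.0000,0.0000)
member 2 (1-2): L=4.5853, (cx,cy)=(0.6390,-0.7692)
solve A·x = −loads:
  F[0-1] = -497.5194 N (compression)
  F[0-2] = +705.6372 N (tension)
  F[1-2] = -1104.2770 N (compression)
  Rx@0 = -337.9200 N
  Ry@0 = +335.1262 N
  Ry@2 = +849.4138 N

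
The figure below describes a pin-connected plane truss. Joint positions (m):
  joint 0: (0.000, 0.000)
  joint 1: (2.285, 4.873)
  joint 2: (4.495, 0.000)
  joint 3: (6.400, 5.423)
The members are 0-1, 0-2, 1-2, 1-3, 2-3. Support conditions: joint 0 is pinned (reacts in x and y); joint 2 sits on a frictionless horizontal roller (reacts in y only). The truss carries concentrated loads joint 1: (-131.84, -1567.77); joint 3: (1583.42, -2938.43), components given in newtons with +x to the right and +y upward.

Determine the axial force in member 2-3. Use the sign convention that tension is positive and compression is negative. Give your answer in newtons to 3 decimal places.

-3503.253

N=4 nodes, M=5 members, R=3 reactions → 2N=8, M+R=8
member 0 (0-1): L=5.3821, (cx,cy)=(0.4246,0.9054)
member 1 (0-2): L=4.4950, (cx,cy)=(1.0000,0.0000)
member 2 (1-2): L=5.3507, (cx,cy)=(0.4130,-0.9107)
member 3 (1-3): L=4.1516, (cx,cy)=(0.9912,0.1325)
member 4 (2-3): L=5.7479, (cx,cy)=(0.3314,0.9435)
solve A·x = −loads:
  F[0-1] = +2476.1412 N (tension)
  F[0-2] = +400.3271 N (tension)
  F[1-2] = -3780.3729 N (compression)
  F[1-3] = +2768.8998 N (tension)
  F[2-3] = -3503.2531 N (compression)
  Rx@0 = -1451.5800 N
  Ry@0 = -2241.9061 N
  Ry@2 = +6748.1061 N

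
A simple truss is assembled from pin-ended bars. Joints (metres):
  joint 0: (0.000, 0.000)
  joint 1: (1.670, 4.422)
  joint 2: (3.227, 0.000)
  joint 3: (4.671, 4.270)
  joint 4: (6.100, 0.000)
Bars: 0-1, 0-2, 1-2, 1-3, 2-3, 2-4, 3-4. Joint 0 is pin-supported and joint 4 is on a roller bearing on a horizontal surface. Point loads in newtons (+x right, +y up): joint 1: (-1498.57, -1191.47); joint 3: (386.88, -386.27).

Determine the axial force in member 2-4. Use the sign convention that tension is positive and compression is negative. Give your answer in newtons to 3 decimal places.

-64.775

N=5 nodes, M=7 members, R=3 reactions → 2N=10, M+R=10
member 0 (0-1): L=4.7268, (cx,cy)=(0.3533,0.9355)
member 1 (0-2): L=3.2270, (cx,cy)=(1.0000,0.0000)
member 2 (1-2): L=4.6881, (cx,cy)=(0.3321,-0.9432)
member 3 (1-3): L=3.0048, (cx,cy)=(0.9987,-0.0506)
member 4 (2-3): L=4.5076, (cx,cy)=(0.3204,0.9473)
member 5 (2-4): L=2.8730, (cx,cy)=(1.0000,0.0000)
member 6 (3-4): L=4.5028, (cx,cy)=(0.3174,-0.9483)
solve A·x = −loads:
  F[0-1] = -1893.4001 N (compression)
  F[0-2] = -442.7483 N (compression)
  F[1-2] = +580.5198 N (tension)
  F[1-3] = +637.6441 N (tension)
  F[2-3] = -578.0313 N (compression)
  F[2-4] = -64.7747 N (compression)
  F[3-4] = +204.1048 N (tension)
  Rx@0 = +1111.6900 N
  Ry@0 = +1771.2936 N
  Ry@4 = -193.5536 N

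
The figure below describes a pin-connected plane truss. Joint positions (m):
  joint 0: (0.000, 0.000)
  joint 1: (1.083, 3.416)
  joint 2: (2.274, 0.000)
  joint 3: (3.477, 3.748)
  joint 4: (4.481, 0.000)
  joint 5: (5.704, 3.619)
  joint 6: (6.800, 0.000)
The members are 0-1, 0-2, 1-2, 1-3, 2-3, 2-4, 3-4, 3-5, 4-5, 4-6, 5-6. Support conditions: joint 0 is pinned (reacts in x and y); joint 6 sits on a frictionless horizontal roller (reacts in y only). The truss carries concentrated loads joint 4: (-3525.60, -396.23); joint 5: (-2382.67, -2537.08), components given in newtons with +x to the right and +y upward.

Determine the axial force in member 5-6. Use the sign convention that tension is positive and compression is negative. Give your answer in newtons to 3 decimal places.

-1171.483

N=7 nodes, M=11 members, R=3 reactions → 2N=14, M+R=14
member 0 (0-1): L=3.5836, (cx,cy)=(0.3022,0.9532)
member 1 (0-2): L=2.2740, (cx,cy)=(1.0000,0.0000)
member 2 (1-2): L=3.6177, (cx,cy)=(0.3292,-0.9443)
member 3 (1-3): L=2.4169, (cx,cy)=(0.9905,0.1374)
member 4 (2-3): L=3.9363, (cx,cy)=(0.3056,0.9522)
member 5 (2-4): L=2.2070, (cx,cy)=(1.0000,0.0000)
member 6 (3-4): L=3.8801, (cx,cy)=(0.2588,-0.9659)
member 7 (3-5): L=2.2307, (cx,cy)=(0.9983,-0.0578)
member 8 (4-5): L=3.8201, (cx,cy)=(0.3202,0.9474)
member 9 (4-6): L=2.3190, (cx,cy)=(1.0000,0.0000)
member 10 (5-6): L=3.7813, (cx,cy)=(0.2898,-0.9571)
solve A·x = −loads:
  F[0-1] = -1901.0048 N (compression)
  F[0-2] = -5333.7617 N (compression)
  F[1-2] = +1750.1003 N (tension)
  F[1-3] = -1161.6840 N (compression)
  F[2-3] = -1735.5776 N (compression)
  F[2-4] = -4227.1807 N (compression)
  F[3-4] = +2007.9735 N (tension)
  F[3-5] = -2204.3479 N (compression)
  F[4-5] = -1629.1047 N (compression)
  F[4-6] = +339.5496 N (tension)
  F[5-6] = -1171.4832 N (compression)
  Rx@0 = +5908.2700 N
  Ry@0 = +1812.1147 N
  Ry@6 = +1121.1953 N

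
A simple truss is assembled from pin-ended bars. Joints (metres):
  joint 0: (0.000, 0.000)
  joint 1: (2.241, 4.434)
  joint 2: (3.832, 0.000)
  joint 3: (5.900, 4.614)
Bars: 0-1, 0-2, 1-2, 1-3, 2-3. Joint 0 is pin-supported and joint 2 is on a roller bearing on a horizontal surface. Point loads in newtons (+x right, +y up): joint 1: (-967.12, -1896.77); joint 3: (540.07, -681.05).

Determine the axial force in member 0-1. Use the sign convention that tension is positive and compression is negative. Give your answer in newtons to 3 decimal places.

-995.809

N=4 nodes, M=5 members, R=3 reactions → 2N=8, M+R=8
member 0 (0-1): L=4.9681, (cx,cy)=(0.4511,0.8925)
member 1 (0-2): L=3.8320, (cx,cy)=(1.0000,0.0000)
member 2 (1-2): L=4.7108, (cx,cy)=(0.3377,-0.9412)
member 3 (1-3): L=3.6634, (cx,cy)=(0.9988,0.0491)
member 4 (2-3): L=5.0562, (cx,cy)=(0.4090,0.9125)
solve A·x = −loads:
  F[0-1] = -995.8095 N (compression)
  F[0-2] = +22.1338 N (tension)
  F[1-2] = -1025.7746 N (compression)
  F[1-3] = +865.4210 N (tension)
  F[2-3] = -792.9253 N (compression)
  Rx@0 = +427.0500 N
  Ry@0 = +888.7465 N
  Ry@2 = +1689.0735 N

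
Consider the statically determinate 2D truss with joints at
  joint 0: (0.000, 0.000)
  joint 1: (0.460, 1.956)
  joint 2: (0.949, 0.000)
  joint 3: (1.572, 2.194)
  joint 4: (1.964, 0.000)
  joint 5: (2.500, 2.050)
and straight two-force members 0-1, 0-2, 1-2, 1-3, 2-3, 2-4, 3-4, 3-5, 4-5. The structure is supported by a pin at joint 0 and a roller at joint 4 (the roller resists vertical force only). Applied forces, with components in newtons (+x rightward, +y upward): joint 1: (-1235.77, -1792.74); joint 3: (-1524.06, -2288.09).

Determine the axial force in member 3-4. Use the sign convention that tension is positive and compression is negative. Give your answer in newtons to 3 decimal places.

692.783

N=6 nodes, M=9 members, R=3 reactions → 2N=12, M+R=12
member 0 (0-1): L=2.0094, (cx,cy)=(0.2289,0.9734)
member 1 (0-2): L=0.9490, (cx,cy)=(1.0000,0.0000)
member 2 (1-2): L=2.0162, (cx,cy)=(0.2425,-0.9701)
member 3 (1-3): L=1.1372, (cx,cy)=(0.9779,0.2093)
member 4 (2-3): L=2.2807, (cx,cy)=(0.2732,0.9620)
member 5 (2-4): L=1.0150, (cx,cy)=(1.0000,0.0000)
member 6 (3-4): L=2.2287, (cx,cy)=(0.1759,-0.9844)
member 7 (3-5): L=0.9391, (cx,cy)=(0.9882,-0.1533)
member 8 (4-5): L=2.1189, (cx,cy)=(0.2530,0.9675)
solve A·x = −loads:
  F[0-1] = -4892.7491 N (compression)
  F[0-2] = -1639.7409 N (compression)
  F[1-2] = +2930.2153 N (tension)
  F[1-3] = -608.4761 N (compression)
  F[2-3] = -2955.1110 N (compression)
  F[2-4] = -121.8494 N (compression)
  F[3-4] = +692.7835 N (tension)
  F[3-5] = +0.0000 N (tension)
  F[4-5] = -0.0000 N (compression)
  Rx@0 = +2759.8300 N
  Ry@0 = +4762.8136 N
  Ry@4 = -681.9836 N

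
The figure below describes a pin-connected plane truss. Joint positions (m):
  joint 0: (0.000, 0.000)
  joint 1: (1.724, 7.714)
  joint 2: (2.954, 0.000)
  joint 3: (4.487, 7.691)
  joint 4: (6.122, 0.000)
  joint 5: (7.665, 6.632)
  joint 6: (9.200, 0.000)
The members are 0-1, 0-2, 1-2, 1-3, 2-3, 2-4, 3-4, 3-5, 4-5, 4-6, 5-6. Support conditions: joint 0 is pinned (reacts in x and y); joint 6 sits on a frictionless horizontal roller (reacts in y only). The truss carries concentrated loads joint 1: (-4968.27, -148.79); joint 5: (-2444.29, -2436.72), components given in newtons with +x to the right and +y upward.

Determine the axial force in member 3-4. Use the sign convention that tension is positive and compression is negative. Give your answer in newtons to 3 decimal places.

N=7 nodes, M=11 members, R=3 reactions → 2N=14, M+R=14
member 0 (0-1): L=7.9043, (cx,cy)=(0.2181,0.9759)
member 1 (0-2): L=2.9540, (cx,cy)=(1.0000,0.0000)
member 2 (1-2): L=7.8114, (cx,cy)=(0.1575,-0.9875)
member 3 (1-3): L=2.7631, (cx,cy)=(1.0000,-0.0083)
member 4 (2-3): L=7.8423, (cx,cy)=(0.1955,0.9807)
member 5 (2-4): L=3.1680, (cx,cy)=(1.0000,0.0000)
member 6 (3-4): L=7.8629, (cx,cy)=(0.2079,-0.9781)
member 7 (3-5): L=3.3498, (cx,cy)=(0.9487,-0.3161)
member 8 (4-5): L=6.8091, (cx,cy)=(0.2266,0.9740)
member 9 (4-6): L=3.0780, (cx,cy)=(1.0000,0.0000)
member 10 (5-6): L=6.8073, (cx,cy)=(0.2255,-0.9742)
solve A·x = −loads:
  F[0-1] = -6614.5187 N (compression)
  F[0-2] = -5969.8732 N (compression)
  F[1-2] = +6364.8757 N (tension)
  F[1-3] = +2523.4495 N (tension)
  F[2-3] = -6409.1198 N (compression)
  F[2-4] = -3714.8068 N (compression)
  F[3-4] = +6473.1311 N (tension)
  F[3-5] = -79.5836 N (compression)
  F[4-5] = -6500.7489 N (compression)
  F[4-6] = -895.6698 N (compression)
  F[5-6] = +3972.0609 N (tension)
  Rx@0 = +7412.5600 N
  Ry@0 = +6455.2701 N
  Ry@6 = -3869.7601 N

6473.131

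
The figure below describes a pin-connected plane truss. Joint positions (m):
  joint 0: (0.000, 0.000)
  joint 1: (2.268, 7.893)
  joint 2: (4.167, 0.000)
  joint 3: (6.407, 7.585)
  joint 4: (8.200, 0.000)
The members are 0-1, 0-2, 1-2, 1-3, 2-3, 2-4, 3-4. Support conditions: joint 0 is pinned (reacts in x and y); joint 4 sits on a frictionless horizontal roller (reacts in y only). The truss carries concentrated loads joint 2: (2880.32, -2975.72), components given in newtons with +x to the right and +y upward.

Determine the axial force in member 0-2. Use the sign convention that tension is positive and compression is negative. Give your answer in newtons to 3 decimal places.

N=5 nodes, M=7 members, R=3 reactions → 2N=10, M+R=10
member 0 (0-1): L=8.2124, (cx,cy)=(0.2762,0.9611)
member 1 (0-2): L=4.1670, (cx,cy)=(1.0000,0.0000)
member 2 (1-2): L=8.1182, (cx,cy)=(0.2339,-0.9723)
member 3 (1-3): L=4.1504, (cx,cy)=(0.9972,-0.0742)
member 4 (2-3): L=7.9088, (cx,cy)=(0.2832,0.9591)
member 5 (2-4): L=4.0330, (cx,cy)=(1.0000,0.0000)
member 6 (3-4): L=7.7940, (cx,cy)=(0.2300,-0.9732)
solve A·x = −loads:
  F[0-1] = -1522.7677 N (compression)
  F[0-2] = +3300.8601 N (tension)
  F[1-2] = +1565.5245 N (tension)
  F[1-3] = -788.9197 N (compression)
  F[2-3] = +1515.6922 N (tension)
  F[2-4] = +357.4591 N (tension)
  F[3-4] = -1553.8490 N (compression)
  Rx@0 = -2880.3200 N
  Ry@0 = +1463.5462 N
  Ry@4 = +1512.1738 N

3300.860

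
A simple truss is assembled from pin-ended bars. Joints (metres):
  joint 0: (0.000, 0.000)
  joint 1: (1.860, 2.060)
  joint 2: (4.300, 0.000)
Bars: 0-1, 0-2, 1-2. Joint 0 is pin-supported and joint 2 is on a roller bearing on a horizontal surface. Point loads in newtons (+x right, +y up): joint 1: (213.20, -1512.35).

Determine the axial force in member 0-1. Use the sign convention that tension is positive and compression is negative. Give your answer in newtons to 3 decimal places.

-1018.613

N=3 nodes, M=3 members, R=3 reactions → 2N=6, M+R=6
member 0 (0-1): L=2.7755, (cx,cy)=(0.6702,0.7422)
member 1 (0-2): L=4.3000, (cx,cy)=(1.0000,0.0000)
member 2 (1-2): L=3.1933, (cx,cy)=(0.7641,-0.6451)
solve A·x = −loads:
  F[0-1] = -1018.6128 N (compression)
  F[0-2] = +895.8318 N (tension)
  F[1-2] = -1172.4035 N (compression)
  Rx@0 = -213.2000 N
  Ry@0 = +756.0330 N
  Ry@2 = +756.3170 N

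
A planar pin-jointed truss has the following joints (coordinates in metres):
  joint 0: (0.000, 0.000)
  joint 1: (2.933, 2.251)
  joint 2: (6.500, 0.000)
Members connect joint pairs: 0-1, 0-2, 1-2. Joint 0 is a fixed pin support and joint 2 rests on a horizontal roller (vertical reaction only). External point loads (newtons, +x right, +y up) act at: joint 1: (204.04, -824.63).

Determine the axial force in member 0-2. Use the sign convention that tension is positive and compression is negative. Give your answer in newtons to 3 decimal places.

701.609

N=3 nodes, M=3 members, R=3 reactions → 2N=6, M+R=6
member 0 (0-1): L=3.6972, (cx,cy)=(0.7933,0.6088)
member 1 (0-2): L=6.5000, (cx,cy)=(1.0000,0.0000)
member 2 (1-2): L=4.2179, (cx,cy)=(0.8457,-0.5337)
solve A·x = −loads:
  F[0-1] = -627.2162 N (compression)
  F[0-2] = +701.6089 N (tension)
  F[1-2] = -829.6328 N (compression)
  Rx@0 = -204.0400 N
  Ry@0 = +381.8709 N
  Ry@2 = +442.7591 N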